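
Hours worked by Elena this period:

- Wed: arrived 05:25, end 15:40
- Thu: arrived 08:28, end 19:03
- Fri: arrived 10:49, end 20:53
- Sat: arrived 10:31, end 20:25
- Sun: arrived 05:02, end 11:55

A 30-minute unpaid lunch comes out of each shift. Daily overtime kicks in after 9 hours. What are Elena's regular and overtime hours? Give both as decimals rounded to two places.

Regular 42.38 hours, overtime 2.80 hours

Wed: 05:25–15:40 = 10 h 15 min; less 30 min break → 9 h 45 min
Thu: 08:28–19:03 = 10 h 35 min; less 30 min break → 10 h 5 min
Fri: 10:49–20:53 = 10 h 4 min; less 30 min break → 9 h 34 min
Sat: 10:31–20:25 = 9 h 54 min; less 30 min break → 9 h 24 min
Sun: 05:02–11:55 = 6 h 53 min; less 30 min break → 6 h 23 min
Wed reg 9 h 0 min / OT 0 h 45 min; Thu reg 9 h 0 min / OT 1 h 5 min; Fri reg 9 h 0 min / OT 0 h 34 min; Sat reg 9 h 0 min / OT 0 h 24 min; Sun reg 6 h 23 min / OT 0 h 0 min.
Totals: regular 42 h 23 min, overtime 2 h 48 min.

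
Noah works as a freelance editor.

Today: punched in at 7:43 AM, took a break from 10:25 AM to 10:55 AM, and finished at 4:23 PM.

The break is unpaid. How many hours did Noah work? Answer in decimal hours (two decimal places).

8.17 hours

Today: 7:43 AM–4:23 PM = 8 h 40 min; less 30 min break → 8 h 10 min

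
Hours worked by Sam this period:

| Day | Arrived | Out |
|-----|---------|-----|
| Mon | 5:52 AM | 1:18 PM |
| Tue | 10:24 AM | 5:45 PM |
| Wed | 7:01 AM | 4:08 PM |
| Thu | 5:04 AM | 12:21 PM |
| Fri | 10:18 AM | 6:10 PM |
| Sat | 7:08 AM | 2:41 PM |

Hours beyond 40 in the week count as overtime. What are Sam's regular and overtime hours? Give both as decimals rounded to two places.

Regular 40.00 hours, overtime 6.60 hours

Mon: 5:52 AM–1:18 PM = 7 h 26 min
Tue: 10:24 AM–5:45 PM = 7 h 21 min
Wed: 7:01 AM–4:08 PM = 9 h 7 min
Thu: 5:04 AM–12:21 PM = 7 h 17 min
Fri: 10:18 AM–6:10 PM = 7 h 52 min
Sat: 7:08 AM–2:41 PM = 7 h 33 min
Total worked: 46 h 36 min = 46.60 h.
Threshold 40 h → overtime 6 h 36 min, regular 40 h 0 min.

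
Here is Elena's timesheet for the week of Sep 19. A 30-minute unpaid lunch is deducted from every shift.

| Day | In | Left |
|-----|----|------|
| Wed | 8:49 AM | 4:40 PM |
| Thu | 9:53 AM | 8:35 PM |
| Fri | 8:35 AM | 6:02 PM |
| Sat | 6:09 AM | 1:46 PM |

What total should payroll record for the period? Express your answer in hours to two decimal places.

33.62 hours

Wed: 8:49 AM–4:40 PM = 7 h 51 min; less 30 min break → 7 h 21 min
Thu: 9:53 AM–8:35 PM = 10 h 42 min; less 30 min break → 10 h 12 min
Fri: 8:35 AM–6:02 PM = 9 h 27 min; less 30 min break → 8 h 57 min
Sat: 6:09 AM–1:46 PM = 7 h 37 min; less 30 min break → 7 h 7 min
Total: 7 h 21 min + 10 h 12 min + 8 h 57 min + 7 h 7 min = 33 h 37 min.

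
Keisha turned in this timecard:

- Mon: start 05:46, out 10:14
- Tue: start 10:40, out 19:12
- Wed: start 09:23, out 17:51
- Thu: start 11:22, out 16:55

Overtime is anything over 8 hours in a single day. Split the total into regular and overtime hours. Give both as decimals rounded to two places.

Mon: 05:46–10:14 = 4 h 28 min
Tue: 10:40–19:12 = 8 h 32 min
Wed: 09:23–17:51 = 8 h 28 min
Thu: 11:22–16:55 = 5 h 33 min
Mon reg 4 h 28 min / OT 0 h 0 min; Tue reg 8 h 0 min / OT 0 h 32 min; Wed reg 8 h 0 min / OT 0 h 28 min; Thu reg 5 h 33 min / OT 0 h 0 min.
Totals: regular 26 h 1 min, overtime 1 h 0 min.

Regular 26.02 hours, overtime 1.00 hours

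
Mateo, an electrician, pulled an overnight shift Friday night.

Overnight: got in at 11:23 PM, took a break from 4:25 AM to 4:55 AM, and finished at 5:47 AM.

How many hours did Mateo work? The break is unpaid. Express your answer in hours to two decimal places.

5.90 hours

Overnight: 11:23 PM → midnight = 0 h 37 min; midnight → 5:47 AM = 5 h 47 min; span 6 h 24 min; less 30 min break → 5 h 54 min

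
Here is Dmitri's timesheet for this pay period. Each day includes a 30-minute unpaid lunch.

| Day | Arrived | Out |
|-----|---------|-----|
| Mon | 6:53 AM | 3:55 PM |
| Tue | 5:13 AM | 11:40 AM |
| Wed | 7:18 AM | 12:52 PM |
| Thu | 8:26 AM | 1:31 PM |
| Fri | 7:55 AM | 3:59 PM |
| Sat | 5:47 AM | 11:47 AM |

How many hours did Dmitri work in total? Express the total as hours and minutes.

Mon: 6:53 AM–3:55 PM = 9 h 2 min; less 30 min break → 8 h 32 min
Tue: 5:13 AM–11:40 AM = 6 h 27 min; less 30 min break → 5 h 57 min
Wed: 7:18 AM–12:52 PM = 5 h 34 min; less 30 min break → 5 h 4 min
Thu: 8:26 AM–1:31 PM = 5 h 5 min; less 30 min break → 4 h 35 min
Fri: 7:55 AM–3:59 PM = 8 h 4 min; less 30 min break → 7 h 34 min
Sat: 5:47 AM–11:47 AM = 6 h 0 min; less 30 min break → 5 h 30 min
Total: 8 h 32 min + 5 h 57 min + 5 h 4 min + 4 h 35 min + 7 h 34 min + 5 h 30 min = 37 h 12 min.

37 h 12 min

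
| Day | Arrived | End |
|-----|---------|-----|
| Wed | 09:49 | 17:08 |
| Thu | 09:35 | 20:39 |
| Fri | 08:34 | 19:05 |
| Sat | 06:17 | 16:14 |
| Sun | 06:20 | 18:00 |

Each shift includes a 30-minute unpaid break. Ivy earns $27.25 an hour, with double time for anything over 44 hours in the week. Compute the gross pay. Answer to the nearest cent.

Wed: 09:49–17:08 = 7 h 19 min; less 30 min break → 6 h 49 min
Thu: 09:35–20:39 = 11 h 4 min; less 30 min break → 10 h 34 min
Fri: 08:34–19:05 = 10 h 31 min; less 30 min break → 10 h 1 min
Sat: 06:17–16:14 = 9 h 57 min; less 30 min break → 9 h 27 min
Sun: 06:20–18:00 = 11 h 40 min; less 30 min break → 11 h 10 min
Total worked: 48 h 1 min = 2881 min.
Regular 44 h 0 min = 2640 min at $27.25/h; overtime 4 h 1 min = 241 min at $54.50/h.
Pay = (2640 × $27.25 + 241 × $54.50) ÷ 60 = $1417.91.

$1417.91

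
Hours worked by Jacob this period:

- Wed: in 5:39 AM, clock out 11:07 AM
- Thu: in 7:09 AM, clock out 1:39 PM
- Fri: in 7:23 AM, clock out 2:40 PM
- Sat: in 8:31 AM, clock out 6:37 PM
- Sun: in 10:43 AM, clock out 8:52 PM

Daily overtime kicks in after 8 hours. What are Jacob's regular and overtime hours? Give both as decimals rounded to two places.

Regular 35.25 hours, overtime 4.25 hours

Wed: 5:39 AM–11:07 AM = 5 h 28 min
Thu: 7:09 AM–1:39 PM = 6 h 30 min
Fri: 7:23 AM–2:40 PM = 7 h 17 min
Sat: 8:31 AM–6:37 PM = 10 h 6 min
Sun: 10:43 AM–8:52 PM = 10 h 9 min
Wed reg 5 h 28 min / OT 0 h 0 min; Thu reg 6 h 30 min / OT 0 h 0 min; Fri reg 7 h 17 min / OT 0 h 0 min; Sat reg 8 h 0 min / OT 2 h 6 min; Sun reg 8 h 0 min / OT 2 h 9 min.
Totals: regular 35 h 15 min, overtime 4 h 15 min.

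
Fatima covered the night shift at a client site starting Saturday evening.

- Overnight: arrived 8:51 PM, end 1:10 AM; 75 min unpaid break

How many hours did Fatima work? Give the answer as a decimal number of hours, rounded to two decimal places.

3.07 hours

Overnight: 8:51 PM → midnight = 3 h 9 min; midnight → 1:10 AM = 1 h 10 min; span 4 h 19 min; less 75 min break → 3 h 4 min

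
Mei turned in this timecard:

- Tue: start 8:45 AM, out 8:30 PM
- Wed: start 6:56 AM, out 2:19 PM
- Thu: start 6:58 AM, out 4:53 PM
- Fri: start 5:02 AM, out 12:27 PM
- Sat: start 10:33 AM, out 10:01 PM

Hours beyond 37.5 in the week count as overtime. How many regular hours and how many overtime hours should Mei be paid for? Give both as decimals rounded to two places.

Regular 37.50 hours, overtime 10.43 hours

Tue: 8:45 AM–8:30 PM = 11 h 45 min
Wed: 6:56 AM–2:19 PM = 7 h 23 min
Thu: 6:58 AM–4:53 PM = 9 h 55 min
Fri: 5:02 AM–12:27 PM = 7 h 25 min
Sat: 10:33 AM–10:01 PM = 11 h 28 min
Total worked: 47 h 56 min = 47.93 h.
Threshold 37.5 h → overtime 10 h 26 min, regular 37 h 30 min.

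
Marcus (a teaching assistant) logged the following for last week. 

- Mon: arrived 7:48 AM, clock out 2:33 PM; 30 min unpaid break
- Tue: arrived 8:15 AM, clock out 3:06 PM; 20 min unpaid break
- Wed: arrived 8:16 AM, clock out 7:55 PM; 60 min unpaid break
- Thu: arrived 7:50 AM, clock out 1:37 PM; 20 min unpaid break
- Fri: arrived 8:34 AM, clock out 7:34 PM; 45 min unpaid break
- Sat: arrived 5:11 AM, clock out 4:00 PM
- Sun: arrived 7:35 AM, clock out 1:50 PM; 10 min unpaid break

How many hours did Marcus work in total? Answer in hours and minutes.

Mon: 7:48 AM–2:33 PM = 6 h 45 min; less 30 min break → 6 h 15 min
Tue: 8:15 AM–3:06 PM = 6 h 51 min; less 20 min break → 6 h 31 min
Wed: 8:16 AM–7:55 PM = 11 h 39 min; less 60 min break → 10 h 39 min
Thu: 7:50 AM–1:37 PM = 5 h 47 min; less 20 min break → 5 h 27 min
Fri: 8:34 AM–7:34 PM = 11 h 0 min; less 45 min break → 10 h 15 min
Sat: 5:11 AM–4:00 PM = 10 h 49 min
Sun: 7:35 AM–1:50 PM = 6 h 15 min; less 10 min break → 6 h 5 min
Total: 6 h 15 min + 6 h 31 min + 10 h 39 min + 5 h 27 min + 10 h 15 min + 10 h 49 min + 6 h 5 min = 56 h 1 min.

56 h 1 min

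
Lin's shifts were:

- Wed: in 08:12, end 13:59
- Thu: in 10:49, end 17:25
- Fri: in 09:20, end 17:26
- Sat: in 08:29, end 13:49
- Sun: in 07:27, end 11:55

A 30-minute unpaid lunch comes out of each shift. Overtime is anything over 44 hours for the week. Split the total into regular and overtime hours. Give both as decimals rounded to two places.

Regular 27.78 hours, overtime 0.00 hours

Wed: 08:12–13:59 = 5 h 47 min; less 30 min break → 5 h 17 min
Thu: 10:49–17:25 = 6 h 36 min; less 30 min break → 6 h 6 min
Fri: 09:20–17:26 = 8 h 6 min; less 30 min break → 7 h 36 min
Sat: 08:29–13:49 = 5 h 20 min; less 30 min break → 4 h 50 min
Sun: 07:27–11:55 = 4 h 28 min; less 30 min break → 3 h 58 min
Total worked: 27 h 47 min = 27.78 h.
Threshold 44 h → overtime 0 h 0 min, regular 27 h 47 min.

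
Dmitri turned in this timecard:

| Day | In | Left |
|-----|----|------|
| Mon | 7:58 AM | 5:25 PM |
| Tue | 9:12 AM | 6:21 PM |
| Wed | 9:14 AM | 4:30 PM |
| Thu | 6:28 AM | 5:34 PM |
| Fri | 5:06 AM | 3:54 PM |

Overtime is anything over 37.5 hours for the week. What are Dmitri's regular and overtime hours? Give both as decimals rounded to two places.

Regular 37.50 hours, overtime 10.27 hours

Mon: 7:58 AM–5:25 PM = 9 h 27 min
Tue: 9:12 AM–6:21 PM = 9 h 9 min
Wed: 9:14 AM–4:30 PM = 7 h 16 min
Thu: 6:28 AM–5:34 PM = 11 h 6 min
Fri: 5:06 AM–3:54 PM = 10 h 48 min
Total worked: 47 h 46 min = 47.77 h.
Threshold 37.5 h → overtime 10 h 16 min, regular 37 h 30 min.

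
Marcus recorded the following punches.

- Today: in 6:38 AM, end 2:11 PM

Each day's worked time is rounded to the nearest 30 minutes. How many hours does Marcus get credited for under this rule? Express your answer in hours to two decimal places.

Today: 6:38 AM–2:11 PM = 7 h 33 min → rounds to 7 h 30 min

7.50 hours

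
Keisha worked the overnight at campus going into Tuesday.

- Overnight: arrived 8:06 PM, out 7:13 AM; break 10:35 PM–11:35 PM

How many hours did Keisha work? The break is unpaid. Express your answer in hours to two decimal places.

10.12 hours

Overnight: 8:06 PM → midnight = 3 h 54 min; midnight → 7:13 AM = 7 h 13 min; span 11 h 7 min; less 60 min break → 10 h 7 min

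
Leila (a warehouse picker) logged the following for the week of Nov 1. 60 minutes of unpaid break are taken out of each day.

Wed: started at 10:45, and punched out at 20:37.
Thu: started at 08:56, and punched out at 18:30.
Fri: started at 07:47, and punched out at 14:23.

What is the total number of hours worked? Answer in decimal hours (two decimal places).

23.03 hours

Wed: 10:45–20:37 = 9 h 52 min; less 60 min break → 8 h 52 min
Thu: 08:56–18:30 = 9 h 34 min; less 60 min break → 8 h 34 min
Fri: 07:47–14:23 = 6 h 36 min; less 60 min break → 5 h 36 min
Total: 8 h 52 min + 8 h 34 min + 5 h 36 min = 23 h 2 min.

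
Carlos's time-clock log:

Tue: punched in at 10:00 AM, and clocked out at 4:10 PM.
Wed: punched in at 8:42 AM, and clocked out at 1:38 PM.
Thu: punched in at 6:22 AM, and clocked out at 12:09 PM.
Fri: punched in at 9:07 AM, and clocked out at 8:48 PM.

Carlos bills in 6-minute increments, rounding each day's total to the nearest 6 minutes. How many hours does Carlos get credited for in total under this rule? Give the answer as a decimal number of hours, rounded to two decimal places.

28.60 hours

Tue: 10:00 AM–4:10 PM = 6 h 10 min → rounds to 6 h 12 min
Wed: 8:42 AM–1:38 PM = 4 h 56 min → rounds to 4 h 54 min
Thu: 6:22 AM–12:09 PM = 5 h 47 min → rounds to 5 h 48 min
Fri: 9:07 AM–8:48 PM = 11 h 41 min → rounds to 11 h 42 min
Total credited: 28 h 36 min.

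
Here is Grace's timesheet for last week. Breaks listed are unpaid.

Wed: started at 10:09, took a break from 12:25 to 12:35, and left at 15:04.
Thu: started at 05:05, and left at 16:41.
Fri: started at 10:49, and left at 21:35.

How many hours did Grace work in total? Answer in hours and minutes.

Wed: 10:09–15:04 = 4 h 55 min; less 10 min break → 4 h 45 min
Thu: 05:05–16:41 = 11 h 36 min
Fri: 10:49–21:35 = 10 h 46 min
Total: 4 h 45 min + 11 h 36 min + 10 h 46 min = 27 h 7 min.

27 h 7 min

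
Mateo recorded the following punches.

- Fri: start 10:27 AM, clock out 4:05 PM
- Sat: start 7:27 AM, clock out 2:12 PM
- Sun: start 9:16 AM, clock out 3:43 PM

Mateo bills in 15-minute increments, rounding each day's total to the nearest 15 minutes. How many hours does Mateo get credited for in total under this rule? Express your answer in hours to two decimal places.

19.00 hours

Fri: 10:27 AM–4:05 PM = 5 h 38 min → rounds to 5 h 45 min
Sat: 7:27 AM–2:12 PM = 6 h 45 min → rounds to 6 h 45 min
Sun: 9:16 AM–3:43 PM = 6 h 27 min → rounds to 6 h 30 min
Total credited: 19 h 0 min.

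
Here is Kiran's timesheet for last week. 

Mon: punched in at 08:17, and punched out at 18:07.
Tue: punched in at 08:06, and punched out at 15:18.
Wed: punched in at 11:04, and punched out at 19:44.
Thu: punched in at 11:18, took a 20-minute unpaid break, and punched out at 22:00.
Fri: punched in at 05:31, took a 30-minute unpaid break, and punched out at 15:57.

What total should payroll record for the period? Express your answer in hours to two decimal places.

46.00 hours

Mon: 08:17–18:07 = 9 h 50 min
Tue: 08:06–15:18 = 7 h 12 min
Wed: 11:04–19:44 = 8 h 40 min
Thu: 11:18–22:00 = 10 h 42 min; less 20 min break → 10 h 22 min
Fri: 05:31–15:57 = 10 h 26 min; less 30 min break → 9 h 56 min
Total: 9 h 50 min + 7 h 12 min + 8 h 40 min + 10 h 22 min + 9 h 56 min = 46 h 0 min.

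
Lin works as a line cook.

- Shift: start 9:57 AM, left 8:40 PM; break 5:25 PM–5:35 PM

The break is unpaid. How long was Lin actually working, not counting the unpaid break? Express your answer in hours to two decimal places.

10.55 hours

Shift: 9:57 AM–8:40 PM = 10 h 43 min; less 10 min break → 10 h 33 min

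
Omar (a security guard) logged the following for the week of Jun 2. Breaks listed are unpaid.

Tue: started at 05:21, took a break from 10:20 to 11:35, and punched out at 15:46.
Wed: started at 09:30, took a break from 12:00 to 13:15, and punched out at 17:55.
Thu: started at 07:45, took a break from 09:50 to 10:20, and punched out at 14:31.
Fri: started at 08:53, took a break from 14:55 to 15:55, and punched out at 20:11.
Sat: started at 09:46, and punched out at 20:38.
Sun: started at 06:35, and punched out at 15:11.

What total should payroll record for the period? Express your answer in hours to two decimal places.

Tue: 05:21–15:46 = 10 h 25 min; less 75 min break → 9 h 10 min
Wed: 09:30–17:55 = 8 h 25 min; less 75 min break → 7 h 10 min
Thu: 07:45–14:31 = 6 h 46 min; less 30 min break → 6 h 16 min
Fri: 08:53–20:11 = 11 h 18 min; less 60 min break → 10 h 18 min
Sat: 09:46–20:38 = 10 h 52 min
Sun: 06:35–15:11 = 8 h 36 min
Total: 9 h 10 min + 7 h 10 min + 6 h 16 min + 10 h 18 min + 10 h 52 min + 8 h 36 min = 52 h 22 min.

52.37 hours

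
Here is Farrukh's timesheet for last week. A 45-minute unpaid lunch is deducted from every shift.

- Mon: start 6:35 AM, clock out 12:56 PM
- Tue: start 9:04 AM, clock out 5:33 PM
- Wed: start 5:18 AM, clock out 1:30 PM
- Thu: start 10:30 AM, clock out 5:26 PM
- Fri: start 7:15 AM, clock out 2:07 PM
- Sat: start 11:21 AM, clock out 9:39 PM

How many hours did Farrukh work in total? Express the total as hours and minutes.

42 h 38 min

Mon: 6:35 AM–12:56 PM = 6 h 21 min; less 45 min break → 5 h 36 min
Tue: 9:04 AM–5:33 PM = 8 h 29 min; less 45 min break → 7 h 44 min
Wed: 5:18 AM–1:30 PM = 8 h 12 min; less 45 min break → 7 h 27 min
Thu: 10:30 AM–5:26 PM = 6 h 56 min; less 45 min break → 6 h 11 min
Fri: 7:15 AM–2:07 PM = 6 h 52 min; less 45 min break → 6 h 7 min
Sat: 11:21 AM–9:39 PM = 10 h 18 min; less 45 min break → 9 h 33 min
Total: 5 h 36 min + 7 h 44 min + 7 h 27 min + 6 h 11 min + 6 h 7 min + 9 h 33 min = 42 h 38 min.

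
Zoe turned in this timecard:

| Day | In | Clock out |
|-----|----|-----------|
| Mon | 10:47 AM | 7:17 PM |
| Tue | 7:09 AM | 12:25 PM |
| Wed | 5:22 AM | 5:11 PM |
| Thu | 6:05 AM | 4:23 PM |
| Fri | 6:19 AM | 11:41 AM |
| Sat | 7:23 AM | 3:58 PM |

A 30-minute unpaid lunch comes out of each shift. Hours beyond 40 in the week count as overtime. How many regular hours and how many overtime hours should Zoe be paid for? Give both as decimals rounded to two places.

Regular 40.00 hours, overtime 6.83 hours

Mon: 10:47 AM–7:17 PM = 8 h 30 min; less 30 min break → 8 h 0 min
Tue: 7:09 AM–12:25 PM = 5 h 16 min; less 30 min break → 4 h 46 min
Wed: 5:22 AM–5:11 PM = 11 h 49 min; less 30 min break → 11 h 19 min
Thu: 6:05 AM–4:23 PM = 10 h 18 min; less 30 min break → 9 h 48 min
Fri: 6:19 AM–11:41 AM = 5 h 22 min; less 30 min break → 4 h 52 min
Sat: 7:23 AM–3:58 PM = 8 h 35 min; less 30 min break → 8 h 5 min
Total worked: 46 h 50 min = 46.83 h.
Threshold 40 h → overtime 6 h 50 min, regular 40 h 0 min.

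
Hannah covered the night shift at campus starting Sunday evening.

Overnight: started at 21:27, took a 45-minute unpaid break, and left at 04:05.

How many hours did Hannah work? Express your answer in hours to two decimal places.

Overnight: 21:27 → midnight = 2 h 33 min; midnight → 04:05 = 4 h 5 min; span 6 h 38 min; less 45 min break → 5 h 53 min

5.88 hours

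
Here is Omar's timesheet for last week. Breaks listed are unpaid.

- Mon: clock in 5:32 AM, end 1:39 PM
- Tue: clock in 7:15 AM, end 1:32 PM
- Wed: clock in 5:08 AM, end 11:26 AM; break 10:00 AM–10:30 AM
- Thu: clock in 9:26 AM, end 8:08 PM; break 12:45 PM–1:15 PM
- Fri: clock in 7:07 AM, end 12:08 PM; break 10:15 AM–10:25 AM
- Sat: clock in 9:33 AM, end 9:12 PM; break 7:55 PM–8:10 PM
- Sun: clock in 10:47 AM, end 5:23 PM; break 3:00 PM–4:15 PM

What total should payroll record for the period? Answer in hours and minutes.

52 h 0 min

Mon: 5:32 AM–1:39 PM = 8 h 7 min
Tue: 7:15 AM–1:32 PM = 6 h 17 min
Wed: 5:08 AM–11:26 AM = 6 h 18 min; less 30 min break → 5 h 48 min
Thu: 9:26 AM–8:08 PM = 10 h 42 min; less 30 min break → 10 h 12 min
Fri: 7:07 AM–12:08 PM = 5 h 1 min; less 10 min break → 4 h 51 min
Sat: 9:33 AM–9:12 PM = 11 h 39 min; less 15 min break → 11 h 24 min
Sun: 10:47 AM–5:23 PM = 6 h 36 min; less 75 min break → 5 h 21 min
Total: 8 h 7 min + 6 h 17 min + 5 h 48 min + 10 h 12 min + 4 h 51 min + 11 h 24 min + 5 h 21 min = 52 h 0 min.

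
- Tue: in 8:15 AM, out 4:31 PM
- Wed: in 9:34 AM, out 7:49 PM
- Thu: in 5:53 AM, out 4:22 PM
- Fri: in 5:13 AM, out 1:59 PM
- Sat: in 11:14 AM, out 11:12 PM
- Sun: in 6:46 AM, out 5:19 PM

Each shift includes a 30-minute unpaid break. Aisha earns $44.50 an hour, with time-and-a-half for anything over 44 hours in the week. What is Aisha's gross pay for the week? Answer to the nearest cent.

Tue: 8:15 AM–4:31 PM = 8 h 16 min; less 30 min break → 7 h 46 min
Wed: 9:34 AM–7:49 PM = 10 h 15 min; less 30 min break → 9 h 45 min
Thu: 5:53 AM–4:22 PM = 10 h 29 min; less 30 min break → 9 h 59 min
Fri: 5:13 AM–1:59 PM = 8 h 46 min; less 30 min break → 8 h 16 min
Sat: 11:14 AM–11:12 PM = 11 h 58 min; less 30 min break → 11 h 28 min
Sun: 6:46 AM–5:19 PM = 10 h 33 min; less 30 min break → 10 h 3 min
Total worked: 57 h 17 min = 3437 min.
Regular 44 h 0 min = 2640 min at $44.50/h; overtime 13 h 17 min = 797 min at $66.75/h.
Pay = (2640 × $44.50 + 797 × $66.75) ÷ 60 = $2844.66.

$2844.66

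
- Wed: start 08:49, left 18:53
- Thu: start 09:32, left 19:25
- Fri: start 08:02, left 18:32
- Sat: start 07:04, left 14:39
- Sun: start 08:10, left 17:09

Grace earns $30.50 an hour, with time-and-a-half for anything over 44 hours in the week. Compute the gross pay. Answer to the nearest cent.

Wed: 08:49–18:53 = 10 h 4 min
Thu: 09:32–19:25 = 9 h 53 min
Fri: 08:02–18:32 = 10 h 30 min
Sat: 07:04–14:39 = 7 h 35 min
Sun: 08:10–17:09 = 8 h 59 min
Total worked: 47 h 1 min = 2821 min.
Regular 44 h 0 min = 2640 min at $30.50/h; overtime 3 h 1 min = 181 min at $45.75/h.
Pay = (2640 × $30.50 + 181 × $45.75) ÷ 60 = $1480.01.

$1480.01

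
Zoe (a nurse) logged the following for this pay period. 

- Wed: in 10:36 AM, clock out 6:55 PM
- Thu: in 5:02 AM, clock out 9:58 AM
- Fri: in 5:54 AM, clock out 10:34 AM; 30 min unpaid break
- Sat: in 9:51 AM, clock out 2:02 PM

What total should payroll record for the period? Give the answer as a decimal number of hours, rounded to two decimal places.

21.60 hours

Wed: 10:36 AM–6:55 PM = 8 h 19 min
Thu: 5:02 AM–9:58 AM = 4 h 56 min
Fri: 5:54 AM–10:34 AM = 4 h 40 min; less 30 min break → 4 h 10 min
Sat: 9:51 AM–2:02 PM = 4 h 11 min
Total: 8 h 19 min + 4 h 56 min + 4 h 10 min + 4 h 11 min = 21 h 36 min.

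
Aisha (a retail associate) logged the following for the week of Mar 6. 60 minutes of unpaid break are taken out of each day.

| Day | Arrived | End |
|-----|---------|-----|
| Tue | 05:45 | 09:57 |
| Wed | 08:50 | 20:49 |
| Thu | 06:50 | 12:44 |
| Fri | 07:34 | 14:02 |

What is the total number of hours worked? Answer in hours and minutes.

Tue: 05:45–09:57 = 4 h 12 min; less 60 min break → 3 h 12 min
Wed: 08:50–20:49 = 11 h 59 min; less 60 min break → 10 h 59 min
Thu: 06:50–12:44 = 5 h 54 min; less 60 min break → 4 h 54 min
Fri: 07:34–14:02 = 6 h 28 min; less 60 min break → 5 h 28 min
Total: 3 h 12 min + 10 h 59 min + 4 h 54 min + 5 h 28 min = 24 h 33 min.

24 h 33 min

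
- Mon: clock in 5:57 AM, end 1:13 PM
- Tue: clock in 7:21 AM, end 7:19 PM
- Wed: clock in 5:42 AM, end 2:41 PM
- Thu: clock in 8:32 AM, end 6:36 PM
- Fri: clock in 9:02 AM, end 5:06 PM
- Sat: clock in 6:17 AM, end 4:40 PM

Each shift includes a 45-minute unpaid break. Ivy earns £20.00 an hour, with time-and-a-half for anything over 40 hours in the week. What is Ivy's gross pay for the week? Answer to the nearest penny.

Mon: 5:57 AM–1:13 PM = 7 h 16 min; less 45 min break → 6 h 31 min
Tue: 7:21 AM–7:19 PM = 11 h 58 min; less 45 min break → 11 h 13 min
Wed: 5:42 AM–2:41 PM = 8 h 59 min; less 45 min break → 8 h 14 min
Thu: 8:32 AM–6:36 PM = 10 h 4 min; less 45 min break → 9 h 19 min
Fri: 9:02 AM–5:06 PM = 8 h 4 min; less 45 min break → 7 h 19 min
Sat: 6:17 AM–4:40 PM = 10 h 23 min; less 45 min break → 9 h 38 min
Total worked: 52 h 14 min = 3134 min.
Regular 40 h 0 min = 2400 min at £20.00/h; overtime 12 h 14 min = 734 min at £30.00/h.
Pay = (2400 × £20.00 + 734 × £30.00) ÷ 60 = £1167.00.

£1167.00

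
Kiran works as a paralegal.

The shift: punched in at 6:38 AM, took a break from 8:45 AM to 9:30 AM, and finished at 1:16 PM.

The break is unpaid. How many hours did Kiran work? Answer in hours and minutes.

5 h 53 min

The shift: 6:38 AM–1:16 PM = 6 h 38 min; less 45 min break → 5 h 53 min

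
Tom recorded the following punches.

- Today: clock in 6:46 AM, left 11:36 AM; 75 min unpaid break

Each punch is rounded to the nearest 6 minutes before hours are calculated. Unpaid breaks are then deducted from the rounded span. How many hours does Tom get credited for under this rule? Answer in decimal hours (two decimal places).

3.55 hours

Today: in 6:46 AM→6:48 AM, out 11:36 AM→11:36 AM; 4 h 48 min − 75 min = 3 h 33 min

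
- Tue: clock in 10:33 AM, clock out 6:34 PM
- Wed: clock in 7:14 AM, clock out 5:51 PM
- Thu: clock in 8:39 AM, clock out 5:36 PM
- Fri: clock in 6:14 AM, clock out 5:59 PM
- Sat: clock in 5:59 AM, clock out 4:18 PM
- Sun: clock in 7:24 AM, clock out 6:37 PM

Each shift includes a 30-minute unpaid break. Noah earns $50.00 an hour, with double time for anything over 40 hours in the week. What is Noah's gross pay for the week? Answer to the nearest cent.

$3786.67

Tue: 10:33 AM–6:34 PM = 8 h 1 min; less 30 min break → 7 h 31 min
Wed: 7:14 AM–5:51 PM = 10 h 37 min; less 30 min break → 10 h 7 min
Thu: 8:39 AM–5:36 PM = 8 h 57 min; less 30 min break → 8 h 27 min
Fri: 6:14 AM–5:59 PM = 11 h 45 min; less 30 min break → 11 h 15 min
Sat: 5:59 AM–4:18 PM = 10 h 19 min; less 30 min break → 9 h 49 min
Sun: 7:24 AM–6:37 PM = 11 h 13 min; less 30 min break → 10 h 43 min
Total worked: 57 h 52 min = 3472 min.
Regular 40 h 0 min = 2400 min at $50.00/h; overtime 17 h 52 min = 1072 min at $100.00/h.
Pay = (2400 × $50.00 + 1072 × $100.00) ÷ 60 = $3786.67.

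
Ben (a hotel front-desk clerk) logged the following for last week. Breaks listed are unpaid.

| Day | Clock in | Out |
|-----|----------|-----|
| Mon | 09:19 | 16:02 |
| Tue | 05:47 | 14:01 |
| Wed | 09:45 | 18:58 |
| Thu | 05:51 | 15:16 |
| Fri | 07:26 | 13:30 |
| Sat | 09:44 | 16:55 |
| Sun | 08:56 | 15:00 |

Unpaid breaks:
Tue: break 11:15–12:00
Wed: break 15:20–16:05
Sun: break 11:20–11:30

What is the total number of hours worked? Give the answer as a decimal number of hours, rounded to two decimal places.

Mon: 09:19–16:02 = 6 h 43 min
Tue: 05:47–14:01 = 8 h 14 min; less 45 min break → 7 h 29 min
Wed: 09:45–18:58 = 9 h 13 min; less 45 min break → 8 h 28 min
Thu: 05:51–15:16 = 9 h 25 min
Fri: 07:26–13:30 = 6 h 4 min
Sat: 09:44–16:55 = 7 h 11 min
Sun: 08:56–15:00 = 6 h 4 min; less 10 min break → 5 h 54 min
Total: 6 h 43 min + 7 h 29 min + 8 h 28 min + 9 h 25 min + 6 h 4 min + 7 h 11 min + 5 h 54 min = 51 h 14 min.

51.23 hours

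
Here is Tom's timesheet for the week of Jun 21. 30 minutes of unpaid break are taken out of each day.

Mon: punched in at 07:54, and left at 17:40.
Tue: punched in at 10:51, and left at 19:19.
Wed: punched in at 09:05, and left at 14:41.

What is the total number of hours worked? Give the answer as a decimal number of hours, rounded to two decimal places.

Mon: 07:54–17:40 = 9 h 46 min; less 30 min break → 9 h 16 min
Tue: 10:51–19:19 = 8 h 28 min; less 30 min break → 7 h 58 min
Wed: 09:05–14:41 = 5 h 36 min; less 30 min break → 5 h 6 min
Total: 9 h 16 min + 7 h 58 min + 5 h 6 min = 22 h 20 min.

22.33 hours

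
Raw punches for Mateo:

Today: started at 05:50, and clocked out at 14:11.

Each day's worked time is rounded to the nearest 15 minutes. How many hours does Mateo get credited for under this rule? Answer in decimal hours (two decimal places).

8.25 hours

Today: 05:50–14:11 = 8 h 21 min → rounds to 8 h 15 min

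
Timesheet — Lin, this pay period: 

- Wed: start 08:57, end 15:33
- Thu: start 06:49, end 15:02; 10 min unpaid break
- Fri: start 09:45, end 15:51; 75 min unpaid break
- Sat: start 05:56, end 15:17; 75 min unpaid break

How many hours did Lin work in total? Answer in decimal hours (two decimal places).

Wed: 08:57–15:33 = 6 h 36 min
Thu: 06:49–15:02 = 8 h 13 min; less 10 min break → 8 h 3 min
Fri: 09:45–15:51 = 6 h 6 min; less 75 min break → 4 h 51 min
Sat: 05:56–15:17 = 9 h 21 min; less 75 min break → 8 h 6 min
Total: 6 h 36 min + 8 h 3 min + 4 h 51 min + 8 h 6 min = 27 h 36 min.

27.60 hours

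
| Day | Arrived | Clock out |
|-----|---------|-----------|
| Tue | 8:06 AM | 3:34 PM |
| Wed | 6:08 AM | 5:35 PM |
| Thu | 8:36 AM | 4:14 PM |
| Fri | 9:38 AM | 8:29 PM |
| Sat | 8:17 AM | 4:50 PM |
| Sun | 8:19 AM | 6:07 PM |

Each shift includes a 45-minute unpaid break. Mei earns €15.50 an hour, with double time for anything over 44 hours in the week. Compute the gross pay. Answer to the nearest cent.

€906.75

Tue: 8:06 AM–3:34 PM = 7 h 28 min; less 45 min break → 6 h 43 min
Wed: 6:08 AM–5:35 PM = 11 h 27 min; less 45 min break → 10 h 42 min
Thu: 8:36 AM–4:14 PM = 7 h 38 min; less 45 min break → 6 h 53 min
Fri: 9:38 AM–8:29 PM = 10 h 51 min; less 45 min break → 10 h 6 min
Sat: 8:17 AM–4:50 PM = 8 h 33 min; less 45 min break → 7 h 48 min
Sun: 8:19 AM–6:07 PM = 9 h 48 min; less 45 min break → 9 h 3 min
Total worked: 51 h 15 min = 3075 min.
Regular 44 h 0 min = 2640 min at €15.50/h; overtime 7 h 15 min = 435 min at €31.00/h.
Pay = (2640 × €15.50 + 435 × €31.00) ÷ 60 = €906.75.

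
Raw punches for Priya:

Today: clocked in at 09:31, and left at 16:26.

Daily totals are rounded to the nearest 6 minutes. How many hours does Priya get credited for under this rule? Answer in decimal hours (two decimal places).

Today: 09:31–16:26 = 6 h 55 min → rounds to 6 h 54 min

6.90 hours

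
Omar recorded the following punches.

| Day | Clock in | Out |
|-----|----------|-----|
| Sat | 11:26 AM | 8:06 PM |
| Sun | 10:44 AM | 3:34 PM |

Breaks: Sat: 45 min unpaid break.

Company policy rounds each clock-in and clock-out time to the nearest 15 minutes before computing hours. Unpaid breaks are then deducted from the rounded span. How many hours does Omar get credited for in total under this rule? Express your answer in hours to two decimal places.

12.50 hours

Sat: in 11:26 AM→11:30 AM, out 8:06 PM→8:00 PM; 8 h 30 min − 45 min = 7 h 45 min
Sun: in 10:44 AM→10:45 AM, out 3:34 PM→3:30 PM; 4 h 45 min
Total credited: 12 h 30 min.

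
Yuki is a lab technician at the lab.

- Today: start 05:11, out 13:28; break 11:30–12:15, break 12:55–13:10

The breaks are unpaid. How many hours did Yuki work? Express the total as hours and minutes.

7 h 17 min

Today: 05:11–13:28 = 8 h 17 min; less 60 min break → 7 h 17 min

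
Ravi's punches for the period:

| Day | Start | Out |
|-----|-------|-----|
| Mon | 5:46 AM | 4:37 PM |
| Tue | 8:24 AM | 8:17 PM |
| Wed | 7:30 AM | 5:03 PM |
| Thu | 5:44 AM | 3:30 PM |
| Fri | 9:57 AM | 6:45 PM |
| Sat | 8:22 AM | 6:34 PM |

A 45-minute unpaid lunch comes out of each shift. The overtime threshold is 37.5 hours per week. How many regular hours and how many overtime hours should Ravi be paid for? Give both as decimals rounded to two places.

Mon: 5:46 AM–4:37 PM = 10 h 51 min; less 45 min break → 10 h 6 min
Tue: 8:24 AM–8:17 PM = 11 h 53 min; less 45 min break → 11 h 8 min
Wed: 7:30 AM–5:03 PM = 9 h 33 min; less 45 min break → 8 h 48 min
Thu: 5:44 AM–3:30 PM = 9 h 46 min; less 45 min break → 9 h 1 min
Fri: 9:57 AM–6:45 PM = 8 h 48 min; less 45 min break → 8 h 3 min
Sat: 8:22 AM–6:34 PM = 10 h 12 min; less 45 min break → 9 h 27 min
Total worked: 56 h 33 min = 56.55 h.
Threshold 37.5 h → overtime 19 h 3 min, regular 37 h 30 min.

Regular 37.50 hours, overtime 19.05 hours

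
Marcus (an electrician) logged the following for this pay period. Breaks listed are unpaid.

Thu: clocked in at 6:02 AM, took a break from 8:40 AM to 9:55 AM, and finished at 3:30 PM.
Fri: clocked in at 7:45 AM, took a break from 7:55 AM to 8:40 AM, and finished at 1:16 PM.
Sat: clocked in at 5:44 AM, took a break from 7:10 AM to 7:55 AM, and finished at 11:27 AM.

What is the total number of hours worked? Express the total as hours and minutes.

Thu: 6:02 AM–3:30 PM = 9 h 28 min; less 75 min break → 8 h 13 min
Fri: 7:45 AM–1:16 PM = 5 h 31 min; less 45 min break → 4 h 46 min
Sat: 5:44 AM–11:27 AM = 5 h 43 min; less 45 min break → 4 h 58 min
Total: 8 h 13 min + 4 h 46 min + 4 h 58 min = 17 h 57 min.

17 h 57 min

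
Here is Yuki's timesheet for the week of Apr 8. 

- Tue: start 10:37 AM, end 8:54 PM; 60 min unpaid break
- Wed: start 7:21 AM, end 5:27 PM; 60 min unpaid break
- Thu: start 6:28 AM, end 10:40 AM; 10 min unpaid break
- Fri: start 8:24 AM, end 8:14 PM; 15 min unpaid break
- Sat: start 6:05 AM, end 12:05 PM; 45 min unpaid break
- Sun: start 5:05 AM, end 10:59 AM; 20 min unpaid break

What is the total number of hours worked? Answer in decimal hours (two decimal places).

44.82 hours

Tue: 10:37 AM–8:54 PM = 10 h 17 min; less 60 min break → 9 h 17 min
Wed: 7:21 AM–5:27 PM = 10 h 6 min; less 60 min break → 9 h 6 min
Thu: 6:28 AM–10:40 AM = 4 h 12 min; less 10 min break → 4 h 2 min
Fri: 8:24 AM–8:14 PM = 11 h 50 min; less 15 min break → 11 h 35 min
Sat: 6:05 AM–12:05 PM = 6 h 0 min; less 45 min break → 5 h 15 min
Sun: 5:05 AM–10:59 AM = 5 h 54 min; less 20 min break → 5 h 34 min
Total: 9 h 17 min + 9 h 6 min + 4 h 2 min + 11 h 35 min + 5 h 15 min + 5 h 34 min = 44 h 49 min.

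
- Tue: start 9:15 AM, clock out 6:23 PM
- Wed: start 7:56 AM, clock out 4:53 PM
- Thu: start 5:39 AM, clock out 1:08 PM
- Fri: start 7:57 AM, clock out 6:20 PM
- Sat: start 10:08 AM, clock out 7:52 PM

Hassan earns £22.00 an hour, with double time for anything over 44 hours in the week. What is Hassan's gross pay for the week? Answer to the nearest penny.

Tue: 9:15 AM–6:23 PM = 9 h 8 min
Wed: 7:56 AM–4:53 PM = 8 h 57 min
Thu: 5:39 AM–1:08 PM = 7 h 29 min
Fri: 7:57 AM–6:20 PM = 10 h 23 min
Sat: 10:08 AM–7:52 PM = 9 h 44 min
Total worked: 45 h 41 min = 2741 min.
Regular 44 h 0 min = 2640 min at £22.00/h; overtime 1 h 41 min = 101 min at £44.00/h.
Pay = (2640 × £22.00 + 101 × £44.00) ÷ 60 = £1042.07.

£1042.07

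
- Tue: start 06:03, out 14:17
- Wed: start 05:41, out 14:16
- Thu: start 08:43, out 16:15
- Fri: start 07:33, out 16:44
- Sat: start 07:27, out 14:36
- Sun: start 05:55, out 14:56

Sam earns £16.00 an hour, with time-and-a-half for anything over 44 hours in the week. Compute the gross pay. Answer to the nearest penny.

Tue: 06:03–14:17 = 8 h 14 min
Wed: 05:41–14:16 = 8 h 35 min
Thu: 08:43–16:15 = 7 h 32 min
Fri: 07:33–16:44 = 9 h 11 min
Sat: 07:27–14:36 = 7 h 9 min
Sun: 05:55–14:56 = 9 h 1 min
Total worked: 49 h 42 min = 2982 min.
Regular 44 h 0 min = 2640 min at £16.00/h; overtime 5 h 42 min = 342 min at £24.00/h.
Pay = (2640 × £16.00 + 342 × £24.00) ÷ 60 = £840.80.

£840.80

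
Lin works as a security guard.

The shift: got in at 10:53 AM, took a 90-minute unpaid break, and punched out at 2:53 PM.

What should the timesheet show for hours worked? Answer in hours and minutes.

The shift: 10:53 AM–2:53 PM = 4 h 0 min; less 90 min break → 2 h 30 min

2 h 30 min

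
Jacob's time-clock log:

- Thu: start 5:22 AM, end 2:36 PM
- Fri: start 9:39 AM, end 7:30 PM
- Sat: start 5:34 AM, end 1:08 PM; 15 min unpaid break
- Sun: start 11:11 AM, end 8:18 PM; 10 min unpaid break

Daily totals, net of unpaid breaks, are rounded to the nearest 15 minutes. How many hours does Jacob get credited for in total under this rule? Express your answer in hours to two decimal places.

35.25 hours

Thu: 5:22 AM–2:36 PM = 9 h 14 min → rounds to 9 h 15 min
Fri: 9:39 AM–7:30 PM = 9 h 51 min → rounds to 9 h 45 min
Sat: 5:34 AM–1:08 PM = 7 h 34 min − 15 min = 7 h 19 min → rounds to 7 h 15 min
Sun: 11:11 AM–8:18 PM = 9 h 7 min − 10 min = 8 h 57 min → rounds to 9 h 0 min
Total credited: 35 h 15 min.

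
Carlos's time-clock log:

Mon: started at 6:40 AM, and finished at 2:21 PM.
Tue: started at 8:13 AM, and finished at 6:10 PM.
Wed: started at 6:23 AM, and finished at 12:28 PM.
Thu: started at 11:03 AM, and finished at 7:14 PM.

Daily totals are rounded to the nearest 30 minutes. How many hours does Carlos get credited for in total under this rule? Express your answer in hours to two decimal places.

Mon: 6:40 AM–2:21 PM = 7 h 41 min → rounds to 7 h 30 min
Tue: 8:13 AM–6:10 PM = 9 h 57 min → rounds to 10 h 0 min
Wed: 6:23 AM–12:28 PM = 6 h 5 min → rounds to 6 h 0 min
Thu: 11:03 AM–7:14 PM = 8 h 11 min → rounds to 8 h 0 min
Total credited: 31 h 30 min.

31.50 hours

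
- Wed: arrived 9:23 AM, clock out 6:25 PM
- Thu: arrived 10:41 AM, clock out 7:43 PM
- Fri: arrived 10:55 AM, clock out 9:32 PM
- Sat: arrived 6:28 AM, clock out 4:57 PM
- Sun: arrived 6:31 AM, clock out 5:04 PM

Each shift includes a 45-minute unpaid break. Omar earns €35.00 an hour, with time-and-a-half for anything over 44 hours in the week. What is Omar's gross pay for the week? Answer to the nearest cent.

€1643.25

Wed: 9:23 AM–6:25 PM = 9 h 2 min; less 45 min break → 8 h 17 min
Thu: 10:41 AM–7:43 PM = 9 h 2 min; less 45 min break → 8 h 17 min
Fri: 10:55 AM–9:32 PM = 10 h 37 min; less 45 min break → 9 h 52 min
Sat: 6:28 AM–4:57 PM = 10 h 29 min; less 45 min break → 9 h 44 min
Sun: 6:31 AM–5:04 PM = 10 h 33 min; less 45 min break → 9 h 48 min
Total worked: 45 h 58 min = 2758 min.
Regular 44 h 0 min = 2640 min at €35.00/h; overtime 1 h 58 min = 118 min at €52.50/h.
Pay = (2640 × €35.00 + 118 × €52.50) ÷ 60 = €1643.25.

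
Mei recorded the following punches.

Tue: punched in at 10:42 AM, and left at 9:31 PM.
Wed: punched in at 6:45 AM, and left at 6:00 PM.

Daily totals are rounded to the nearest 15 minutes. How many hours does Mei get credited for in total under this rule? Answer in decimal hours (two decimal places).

22.00 hours

Tue: 10:42 AM–9:31 PM = 10 h 49 min → rounds to 10 h 45 min
Wed: 6:45 AM–6:00 PM = 11 h 15 min → rounds to 11 h 15 min
Total credited: 22 h 0 min.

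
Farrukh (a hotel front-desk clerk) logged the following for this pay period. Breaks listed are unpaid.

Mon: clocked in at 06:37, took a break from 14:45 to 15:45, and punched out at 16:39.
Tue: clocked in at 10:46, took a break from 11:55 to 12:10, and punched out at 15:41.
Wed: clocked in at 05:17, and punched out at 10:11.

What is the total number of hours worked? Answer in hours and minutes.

18 h 36 min

Mon: 06:37–16:39 = 10 h 2 min; less 60 min break → 9 h 2 min
Tue: 10:46–15:41 = 4 h 55 min; less 15 min break → 4 h 40 min
Wed: 05:17–10:11 = 4 h 54 min
Total: 9 h 2 min + 4 h 40 min + 4 h 54 min = 18 h 36 min.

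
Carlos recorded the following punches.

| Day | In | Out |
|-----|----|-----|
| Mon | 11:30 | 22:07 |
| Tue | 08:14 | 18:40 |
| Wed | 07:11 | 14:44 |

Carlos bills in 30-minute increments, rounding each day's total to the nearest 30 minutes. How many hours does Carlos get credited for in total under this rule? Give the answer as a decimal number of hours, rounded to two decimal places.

28.50 hours

Mon: 11:30–22:07 = 10 h 37 min → rounds to 10 h 30 min
Tue: 08:14–18:40 = 10 h 26 min → rounds to 10 h 30 min
Wed: 07:11–14:44 = 7 h 33 min → rounds to 7 h 30 min
Total credited: 28 h 30 min.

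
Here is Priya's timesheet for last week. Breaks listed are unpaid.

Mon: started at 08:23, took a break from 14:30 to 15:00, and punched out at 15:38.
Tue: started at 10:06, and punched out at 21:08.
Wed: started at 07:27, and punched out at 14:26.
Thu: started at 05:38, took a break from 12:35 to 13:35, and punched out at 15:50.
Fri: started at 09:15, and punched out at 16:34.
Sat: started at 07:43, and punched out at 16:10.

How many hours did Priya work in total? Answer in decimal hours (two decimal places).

Mon: 08:23–15:38 = 7 h 15 min; less 30 min break → 6 h 45 min
Tue: 10:06–21:08 = 11 h 2 min
Wed: 07:27–14:26 = 6 h 59 min
Thu: 05:38–15:50 = 10 h 12 min; less 60 min break → 9 h 12 min
Fri: 09:15–16:34 = 7 h 19 min
Sat: 07:43–16:10 = 8 h 27 min
Total: 6 h 45 min + 11 h 2 min + 6 h 59 min + 9 h 12 min + 7 h 19 min + 8 h 27 min = 49 h 44 min.

49.73 hours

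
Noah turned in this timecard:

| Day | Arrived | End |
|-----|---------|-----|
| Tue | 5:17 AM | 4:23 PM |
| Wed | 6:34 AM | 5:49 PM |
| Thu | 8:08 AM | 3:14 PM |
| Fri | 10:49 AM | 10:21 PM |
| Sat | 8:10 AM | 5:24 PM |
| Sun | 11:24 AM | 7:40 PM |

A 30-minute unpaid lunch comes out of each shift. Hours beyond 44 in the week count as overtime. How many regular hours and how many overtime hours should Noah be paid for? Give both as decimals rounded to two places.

Tue: 5:17 AM–4:23 PM = 11 h 6 min; less 30 min break → 10 h 36 min
Wed: 6:34 AM–5:49 PM = 11 h 15 min; less 30 min break → 10 h 45 min
Thu: 8:08 AM–3:14 PM = 7 h 6 min; less 30 min break → 6 h 36 min
Fri: 10:49 AM–10:21 PM = 11 h 32 min; less 30 min break → 11 h 2 min
Sat: 8:10 AM–5:24 PM = 9 h 14 min; less 30 min break → 8 h 44 min
Sun: 11:24 AM–7:40 PM = 8 h 16 min; less 30 min break → 7 h 46 min
Total worked: 55 h 29 min = 55.48 h.
Threshold 44 h → overtime 11 h 29 min, regular 44 h 0 min.

Regular 44.00 hours, overtime 11.48 hours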